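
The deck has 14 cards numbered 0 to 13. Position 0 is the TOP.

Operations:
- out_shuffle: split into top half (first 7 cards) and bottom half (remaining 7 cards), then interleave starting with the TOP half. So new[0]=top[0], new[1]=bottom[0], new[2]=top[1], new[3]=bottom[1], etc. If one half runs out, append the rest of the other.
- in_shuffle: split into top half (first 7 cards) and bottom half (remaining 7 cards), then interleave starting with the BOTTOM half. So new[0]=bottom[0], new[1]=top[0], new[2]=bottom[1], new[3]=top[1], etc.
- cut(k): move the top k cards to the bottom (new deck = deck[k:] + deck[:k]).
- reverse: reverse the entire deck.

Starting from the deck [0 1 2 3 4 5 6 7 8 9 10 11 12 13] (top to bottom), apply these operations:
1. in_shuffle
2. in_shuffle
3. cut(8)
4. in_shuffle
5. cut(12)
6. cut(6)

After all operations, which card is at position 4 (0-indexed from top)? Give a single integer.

Answer: 8

Derivation:
After op 1 (in_shuffle): [7 0 8 1 9 2 10 3 11 4 12 5 13 6]
After op 2 (in_shuffle): [3 7 11 0 4 8 12 1 5 9 13 2 6 10]
After op 3 (cut(8)): [5 9 13 2 6 10 3 7 11 0 4 8 12 1]
After op 4 (in_shuffle): [7 5 11 9 0 13 4 2 8 6 12 10 1 3]
After op 5 (cut(12)): [1 3 7 5 11 9 0 13 4 2 8 6 12 10]
After op 6 (cut(6)): [0 13 4 2 8 6 12 10 1 3 7 5 11 9]
Position 4: card 8.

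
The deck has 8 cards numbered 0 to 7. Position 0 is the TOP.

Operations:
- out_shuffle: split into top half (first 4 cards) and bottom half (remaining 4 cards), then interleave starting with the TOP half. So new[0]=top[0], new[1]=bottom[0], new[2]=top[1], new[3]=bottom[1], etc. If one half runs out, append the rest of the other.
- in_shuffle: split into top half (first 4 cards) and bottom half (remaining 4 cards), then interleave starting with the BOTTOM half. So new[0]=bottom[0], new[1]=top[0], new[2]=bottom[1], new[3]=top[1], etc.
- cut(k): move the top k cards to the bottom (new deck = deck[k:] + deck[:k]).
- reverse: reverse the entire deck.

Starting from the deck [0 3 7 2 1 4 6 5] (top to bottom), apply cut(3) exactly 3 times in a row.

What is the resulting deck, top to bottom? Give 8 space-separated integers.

After op 1 (cut(3)): [2 1 4 6 5 0 3 7]
After op 2 (cut(3)): [6 5 0 3 7 2 1 4]
After op 3 (cut(3)): [3 7 2 1 4 6 5 0]

Answer: 3 7 2 1 4 6 5 0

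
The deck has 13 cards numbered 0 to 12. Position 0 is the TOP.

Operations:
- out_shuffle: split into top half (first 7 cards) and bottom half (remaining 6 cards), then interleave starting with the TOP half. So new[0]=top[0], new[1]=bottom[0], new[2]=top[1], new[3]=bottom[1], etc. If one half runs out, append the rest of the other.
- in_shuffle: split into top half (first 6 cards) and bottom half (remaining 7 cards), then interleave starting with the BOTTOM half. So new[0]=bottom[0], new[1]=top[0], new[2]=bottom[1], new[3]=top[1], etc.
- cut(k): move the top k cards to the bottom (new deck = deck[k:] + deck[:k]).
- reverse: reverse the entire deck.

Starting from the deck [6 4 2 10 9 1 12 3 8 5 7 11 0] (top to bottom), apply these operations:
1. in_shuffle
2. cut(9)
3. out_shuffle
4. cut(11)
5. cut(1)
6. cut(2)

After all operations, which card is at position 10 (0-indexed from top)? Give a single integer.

Answer: 7

Derivation:
After op 1 (in_shuffle): [12 6 3 4 8 2 5 10 7 9 11 1 0]
After op 2 (cut(9)): [9 11 1 0 12 6 3 4 8 2 5 10 7]
After op 3 (out_shuffle): [9 4 11 8 1 2 0 5 12 10 6 7 3]
After op 4 (cut(11)): [7 3 9 4 11 8 1 2 0 5 12 10 6]
After op 5 (cut(1)): [3 9 4 11 8 1 2 0 5 12 10 6 7]
After op 6 (cut(2)): [4 11 8 1 2 0 5 12 10 6 7 3 9]
Position 10: card 7.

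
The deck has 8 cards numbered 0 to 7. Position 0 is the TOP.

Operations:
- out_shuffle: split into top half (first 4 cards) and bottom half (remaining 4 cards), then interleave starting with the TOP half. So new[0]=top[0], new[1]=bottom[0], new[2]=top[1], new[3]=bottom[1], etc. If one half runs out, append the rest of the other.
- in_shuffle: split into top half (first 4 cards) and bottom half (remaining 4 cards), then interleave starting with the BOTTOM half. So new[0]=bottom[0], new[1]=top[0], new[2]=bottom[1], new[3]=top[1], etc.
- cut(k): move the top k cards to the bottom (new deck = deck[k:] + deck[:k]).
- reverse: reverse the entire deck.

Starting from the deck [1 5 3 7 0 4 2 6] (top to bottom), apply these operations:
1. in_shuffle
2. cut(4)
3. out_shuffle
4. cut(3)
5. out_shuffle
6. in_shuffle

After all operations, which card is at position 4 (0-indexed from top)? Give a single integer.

After op 1 (in_shuffle): [0 1 4 5 2 3 6 7]
After op 2 (cut(4)): [2 3 6 7 0 1 4 5]
After op 3 (out_shuffle): [2 0 3 1 6 4 7 5]
After op 4 (cut(3)): [1 6 4 7 5 2 0 3]
After op 5 (out_shuffle): [1 5 6 2 4 0 7 3]
After op 6 (in_shuffle): [4 1 0 5 7 6 3 2]
Position 4: card 7.

Answer: 7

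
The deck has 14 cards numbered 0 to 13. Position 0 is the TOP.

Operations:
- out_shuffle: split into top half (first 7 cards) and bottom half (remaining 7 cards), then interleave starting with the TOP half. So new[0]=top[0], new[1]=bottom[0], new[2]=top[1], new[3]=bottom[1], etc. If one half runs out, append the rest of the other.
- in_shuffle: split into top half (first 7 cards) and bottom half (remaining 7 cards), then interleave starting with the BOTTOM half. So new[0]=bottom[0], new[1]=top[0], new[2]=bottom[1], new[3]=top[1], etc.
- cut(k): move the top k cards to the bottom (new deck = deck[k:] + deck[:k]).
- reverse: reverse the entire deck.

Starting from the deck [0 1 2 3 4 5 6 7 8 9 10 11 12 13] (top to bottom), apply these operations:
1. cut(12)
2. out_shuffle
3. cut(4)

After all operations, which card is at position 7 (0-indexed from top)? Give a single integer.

Answer: 10

Derivation:
After op 1 (cut(12)): [12 13 0 1 2 3 4 5 6 7 8 9 10 11]
After op 2 (out_shuffle): [12 5 13 6 0 7 1 8 2 9 3 10 4 11]
After op 3 (cut(4)): [0 7 1 8 2 9 3 10 4 11 12 5 13 6]
Position 7: card 10.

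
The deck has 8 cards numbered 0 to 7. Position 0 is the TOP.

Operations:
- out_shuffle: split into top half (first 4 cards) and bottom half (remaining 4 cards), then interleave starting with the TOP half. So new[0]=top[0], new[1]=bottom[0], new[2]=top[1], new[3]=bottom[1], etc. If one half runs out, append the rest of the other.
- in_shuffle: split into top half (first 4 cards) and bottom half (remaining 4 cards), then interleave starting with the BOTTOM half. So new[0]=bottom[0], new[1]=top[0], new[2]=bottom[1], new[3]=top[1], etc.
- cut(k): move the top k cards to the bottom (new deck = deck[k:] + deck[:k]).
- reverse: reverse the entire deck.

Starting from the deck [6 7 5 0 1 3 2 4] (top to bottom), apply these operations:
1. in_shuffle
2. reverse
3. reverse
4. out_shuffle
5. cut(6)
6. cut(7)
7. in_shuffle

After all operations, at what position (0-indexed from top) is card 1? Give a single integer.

Answer: 7

Derivation:
After op 1 (in_shuffle): [1 6 3 7 2 5 4 0]
After op 2 (reverse): [0 4 5 2 7 3 6 1]
After op 3 (reverse): [1 6 3 7 2 5 4 0]
After op 4 (out_shuffle): [1 2 6 5 3 4 7 0]
After op 5 (cut(6)): [7 0 1 2 6 5 3 4]
After op 6 (cut(7)): [4 7 0 1 2 6 5 3]
After op 7 (in_shuffle): [2 4 6 7 5 0 3 1]
Card 1 is at position 7.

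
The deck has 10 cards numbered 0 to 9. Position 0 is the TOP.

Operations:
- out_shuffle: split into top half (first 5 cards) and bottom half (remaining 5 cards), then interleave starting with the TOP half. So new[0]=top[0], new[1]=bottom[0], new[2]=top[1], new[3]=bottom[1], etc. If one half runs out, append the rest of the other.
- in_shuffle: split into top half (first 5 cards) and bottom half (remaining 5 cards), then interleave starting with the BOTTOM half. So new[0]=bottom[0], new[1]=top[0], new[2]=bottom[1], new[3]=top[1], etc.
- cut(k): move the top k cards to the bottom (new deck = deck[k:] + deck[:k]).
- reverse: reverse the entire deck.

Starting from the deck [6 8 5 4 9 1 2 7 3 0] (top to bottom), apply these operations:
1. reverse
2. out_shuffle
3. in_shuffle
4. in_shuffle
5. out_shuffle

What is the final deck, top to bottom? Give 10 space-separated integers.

Answer: 3 2 5 6 1 9 0 7 4 8

Derivation:
After op 1 (reverse): [0 3 7 2 1 9 4 5 8 6]
After op 2 (out_shuffle): [0 9 3 4 7 5 2 8 1 6]
After op 3 (in_shuffle): [5 0 2 9 8 3 1 4 6 7]
After op 4 (in_shuffle): [3 5 1 0 4 2 6 9 7 8]
After op 5 (out_shuffle): [3 2 5 6 1 9 0 7 4 8]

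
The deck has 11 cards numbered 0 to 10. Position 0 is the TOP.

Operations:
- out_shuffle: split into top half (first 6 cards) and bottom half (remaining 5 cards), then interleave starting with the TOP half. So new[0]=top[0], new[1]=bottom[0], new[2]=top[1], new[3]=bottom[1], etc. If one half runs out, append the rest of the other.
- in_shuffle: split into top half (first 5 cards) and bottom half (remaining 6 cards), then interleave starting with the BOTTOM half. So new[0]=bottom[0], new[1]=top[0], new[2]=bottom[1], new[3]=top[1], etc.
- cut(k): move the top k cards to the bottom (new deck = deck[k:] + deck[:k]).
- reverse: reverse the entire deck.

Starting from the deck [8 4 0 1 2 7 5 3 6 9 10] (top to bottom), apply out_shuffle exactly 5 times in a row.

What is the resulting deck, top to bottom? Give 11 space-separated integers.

After op 1 (out_shuffle): [8 5 4 3 0 6 1 9 2 10 7]
After op 2 (out_shuffle): [8 1 5 9 4 2 3 10 0 7 6]
After op 3 (out_shuffle): [8 3 1 10 5 0 9 7 4 6 2]
After op 4 (out_shuffle): [8 9 3 7 1 4 10 6 5 2 0]
After op 5 (out_shuffle): [8 10 9 6 3 5 7 2 1 0 4]

Answer: 8 10 9 6 3 5 7 2 1 0 4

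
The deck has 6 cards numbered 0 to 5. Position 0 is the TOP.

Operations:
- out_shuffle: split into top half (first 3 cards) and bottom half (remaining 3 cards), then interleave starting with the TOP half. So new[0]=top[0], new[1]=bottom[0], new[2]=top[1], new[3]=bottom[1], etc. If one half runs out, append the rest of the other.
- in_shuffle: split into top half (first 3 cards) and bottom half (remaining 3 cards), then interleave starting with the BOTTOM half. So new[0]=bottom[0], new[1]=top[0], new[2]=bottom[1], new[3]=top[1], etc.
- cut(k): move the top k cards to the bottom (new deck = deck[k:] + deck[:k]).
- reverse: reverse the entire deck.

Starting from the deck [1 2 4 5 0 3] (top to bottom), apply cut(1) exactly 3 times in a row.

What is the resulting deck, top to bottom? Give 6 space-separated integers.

After op 1 (cut(1)): [2 4 5 0 3 1]
After op 2 (cut(1)): [4 5 0 3 1 2]
After op 3 (cut(1)): [5 0 3 1 2 4]

Answer: 5 0 3 1 2 4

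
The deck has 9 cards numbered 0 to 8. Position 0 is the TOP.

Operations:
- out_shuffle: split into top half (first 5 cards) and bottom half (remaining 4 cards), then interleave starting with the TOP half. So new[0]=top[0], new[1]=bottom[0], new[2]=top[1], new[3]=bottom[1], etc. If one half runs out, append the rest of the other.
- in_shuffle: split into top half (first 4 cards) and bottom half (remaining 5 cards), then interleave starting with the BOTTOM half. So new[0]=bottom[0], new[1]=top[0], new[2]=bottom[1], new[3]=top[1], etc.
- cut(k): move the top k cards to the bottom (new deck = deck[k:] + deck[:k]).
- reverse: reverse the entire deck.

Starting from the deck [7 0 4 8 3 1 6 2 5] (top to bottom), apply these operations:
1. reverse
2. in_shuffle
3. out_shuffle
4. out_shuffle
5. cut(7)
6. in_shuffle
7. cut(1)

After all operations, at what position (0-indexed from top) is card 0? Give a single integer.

After op 1 (reverse): [5 2 6 1 3 8 4 0 7]
After op 2 (in_shuffle): [3 5 8 2 4 6 0 1 7]
After op 3 (out_shuffle): [3 6 5 0 8 1 2 7 4]
After op 4 (out_shuffle): [3 1 6 2 5 7 0 4 8]
After op 5 (cut(7)): [4 8 3 1 6 2 5 7 0]
After op 6 (in_shuffle): [6 4 2 8 5 3 7 1 0]
After op 7 (cut(1)): [4 2 8 5 3 7 1 0 6]
Card 0 is at position 7.

Answer: 7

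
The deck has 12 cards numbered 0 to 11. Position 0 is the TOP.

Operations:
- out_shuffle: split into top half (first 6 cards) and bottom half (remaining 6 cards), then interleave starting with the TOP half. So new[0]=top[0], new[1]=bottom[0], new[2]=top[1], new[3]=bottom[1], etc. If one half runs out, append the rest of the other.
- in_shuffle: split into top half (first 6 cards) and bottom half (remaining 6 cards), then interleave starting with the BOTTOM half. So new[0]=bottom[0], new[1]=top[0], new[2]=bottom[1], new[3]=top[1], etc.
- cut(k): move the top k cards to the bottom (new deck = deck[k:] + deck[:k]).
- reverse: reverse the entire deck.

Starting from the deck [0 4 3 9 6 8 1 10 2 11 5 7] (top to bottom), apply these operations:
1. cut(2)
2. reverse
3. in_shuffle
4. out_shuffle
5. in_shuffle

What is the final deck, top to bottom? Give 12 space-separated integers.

Answer: 0 10 11 6 8 4 3 5 7 1 2 9

Derivation:
After op 1 (cut(2)): [3 9 6 8 1 10 2 11 5 7 0 4]
After op 2 (reverse): [4 0 7 5 11 2 10 1 8 6 9 3]
After op 3 (in_shuffle): [10 4 1 0 8 7 6 5 9 11 3 2]
After op 4 (out_shuffle): [10 6 4 5 1 9 0 11 8 3 7 2]
After op 5 (in_shuffle): [0 10 11 6 8 4 3 5 7 1 2 9]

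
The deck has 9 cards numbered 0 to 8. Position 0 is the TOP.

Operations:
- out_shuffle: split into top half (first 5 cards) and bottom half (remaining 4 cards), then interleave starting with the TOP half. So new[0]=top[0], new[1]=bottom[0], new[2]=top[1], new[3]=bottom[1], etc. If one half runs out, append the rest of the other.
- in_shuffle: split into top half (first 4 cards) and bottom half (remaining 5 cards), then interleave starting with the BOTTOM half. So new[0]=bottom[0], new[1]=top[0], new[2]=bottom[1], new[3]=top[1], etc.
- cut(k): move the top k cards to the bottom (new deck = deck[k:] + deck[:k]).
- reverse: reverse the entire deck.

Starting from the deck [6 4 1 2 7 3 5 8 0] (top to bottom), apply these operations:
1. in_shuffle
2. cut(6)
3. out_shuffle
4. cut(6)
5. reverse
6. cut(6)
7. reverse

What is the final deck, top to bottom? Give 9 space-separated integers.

Answer: 8 3 2 4 0 5 7 1 6

Derivation:
After op 1 (in_shuffle): [7 6 3 4 5 1 8 2 0]
After op 2 (cut(6)): [8 2 0 7 6 3 4 5 1]
After op 3 (out_shuffle): [8 3 2 4 0 5 7 1 6]
After op 4 (cut(6)): [7 1 6 8 3 2 4 0 5]
After op 5 (reverse): [5 0 4 2 3 8 6 1 7]
After op 6 (cut(6)): [6 1 7 5 0 4 2 3 8]
After op 7 (reverse): [8 3 2 4 0 5 7 1 6]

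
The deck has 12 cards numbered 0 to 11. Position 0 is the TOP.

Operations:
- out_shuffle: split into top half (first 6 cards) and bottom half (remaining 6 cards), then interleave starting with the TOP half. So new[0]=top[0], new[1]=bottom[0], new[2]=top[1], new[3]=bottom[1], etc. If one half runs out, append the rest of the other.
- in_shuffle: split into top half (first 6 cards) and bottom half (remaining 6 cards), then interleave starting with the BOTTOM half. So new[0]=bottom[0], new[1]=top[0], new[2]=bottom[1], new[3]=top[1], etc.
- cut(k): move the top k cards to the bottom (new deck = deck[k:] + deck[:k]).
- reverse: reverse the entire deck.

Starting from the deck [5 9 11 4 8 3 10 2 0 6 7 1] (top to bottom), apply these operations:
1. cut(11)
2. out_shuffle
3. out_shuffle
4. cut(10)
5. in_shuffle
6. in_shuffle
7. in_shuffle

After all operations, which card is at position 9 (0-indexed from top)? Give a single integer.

After op 1 (cut(11)): [1 5 9 11 4 8 3 10 2 0 6 7]
After op 2 (out_shuffle): [1 3 5 10 9 2 11 0 4 6 8 7]
After op 3 (out_shuffle): [1 11 3 0 5 4 10 6 9 8 2 7]
After op 4 (cut(10)): [2 7 1 11 3 0 5 4 10 6 9 8]
After op 5 (in_shuffle): [5 2 4 7 10 1 6 11 9 3 8 0]
After op 6 (in_shuffle): [6 5 11 2 9 4 3 7 8 10 0 1]
After op 7 (in_shuffle): [3 6 7 5 8 11 10 2 0 9 1 4]
Position 9: card 9.

Answer: 9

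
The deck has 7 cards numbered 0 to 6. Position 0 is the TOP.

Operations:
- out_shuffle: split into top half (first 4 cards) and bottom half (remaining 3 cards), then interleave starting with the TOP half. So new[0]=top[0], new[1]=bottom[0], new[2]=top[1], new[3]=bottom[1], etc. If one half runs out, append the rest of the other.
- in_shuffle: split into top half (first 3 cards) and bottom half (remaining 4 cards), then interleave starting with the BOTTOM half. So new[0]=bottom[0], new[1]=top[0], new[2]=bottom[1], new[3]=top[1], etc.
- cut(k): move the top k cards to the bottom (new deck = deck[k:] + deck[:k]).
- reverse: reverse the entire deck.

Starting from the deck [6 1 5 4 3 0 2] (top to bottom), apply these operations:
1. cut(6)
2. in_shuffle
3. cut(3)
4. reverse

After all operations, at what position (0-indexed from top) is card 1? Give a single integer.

After op 1 (cut(6)): [2 6 1 5 4 3 0]
After op 2 (in_shuffle): [5 2 4 6 3 1 0]
After op 3 (cut(3)): [6 3 1 0 5 2 4]
After op 4 (reverse): [4 2 5 0 1 3 6]
Card 1 is at position 4.

Answer: 4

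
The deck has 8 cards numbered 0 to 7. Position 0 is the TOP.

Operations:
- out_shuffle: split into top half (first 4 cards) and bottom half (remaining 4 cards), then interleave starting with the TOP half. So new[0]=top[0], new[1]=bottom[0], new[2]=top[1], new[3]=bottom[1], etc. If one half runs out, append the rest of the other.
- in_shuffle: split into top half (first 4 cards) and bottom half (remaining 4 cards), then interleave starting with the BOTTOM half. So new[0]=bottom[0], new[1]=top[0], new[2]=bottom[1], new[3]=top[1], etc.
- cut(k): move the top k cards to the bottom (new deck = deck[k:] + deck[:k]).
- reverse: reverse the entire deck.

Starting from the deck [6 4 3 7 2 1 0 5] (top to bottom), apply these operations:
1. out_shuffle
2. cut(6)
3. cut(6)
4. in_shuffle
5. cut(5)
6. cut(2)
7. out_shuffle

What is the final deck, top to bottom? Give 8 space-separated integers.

After op 1 (out_shuffle): [6 2 4 1 3 0 7 5]
After op 2 (cut(6)): [7 5 6 2 4 1 3 0]
After op 3 (cut(6)): [3 0 7 5 6 2 4 1]
After op 4 (in_shuffle): [6 3 2 0 4 7 1 5]
After op 5 (cut(5)): [7 1 5 6 3 2 0 4]
After op 6 (cut(2)): [5 6 3 2 0 4 7 1]
After op 7 (out_shuffle): [5 0 6 4 3 7 2 1]

Answer: 5 0 6 4 3 7 2 1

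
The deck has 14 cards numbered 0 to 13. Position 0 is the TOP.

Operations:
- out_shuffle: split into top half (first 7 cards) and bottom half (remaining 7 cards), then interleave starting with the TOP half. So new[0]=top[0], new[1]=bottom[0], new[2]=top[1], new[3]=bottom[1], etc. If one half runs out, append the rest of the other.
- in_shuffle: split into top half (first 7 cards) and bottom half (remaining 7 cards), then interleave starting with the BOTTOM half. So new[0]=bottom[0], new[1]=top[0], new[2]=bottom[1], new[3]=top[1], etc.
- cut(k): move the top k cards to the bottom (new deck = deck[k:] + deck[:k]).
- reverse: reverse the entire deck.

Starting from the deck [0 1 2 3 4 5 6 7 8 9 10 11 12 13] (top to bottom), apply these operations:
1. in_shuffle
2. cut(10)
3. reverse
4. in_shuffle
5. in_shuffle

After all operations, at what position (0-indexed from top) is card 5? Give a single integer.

Answer: 6

Derivation:
After op 1 (in_shuffle): [7 0 8 1 9 2 10 3 11 4 12 5 13 6]
After op 2 (cut(10)): [12 5 13 6 7 0 8 1 9 2 10 3 11 4]
After op 3 (reverse): [4 11 3 10 2 9 1 8 0 7 6 13 5 12]
After op 4 (in_shuffle): [8 4 0 11 7 3 6 10 13 2 5 9 12 1]
After op 5 (in_shuffle): [10 8 13 4 2 0 5 11 9 7 12 3 1 6]
Card 5 is at position 6.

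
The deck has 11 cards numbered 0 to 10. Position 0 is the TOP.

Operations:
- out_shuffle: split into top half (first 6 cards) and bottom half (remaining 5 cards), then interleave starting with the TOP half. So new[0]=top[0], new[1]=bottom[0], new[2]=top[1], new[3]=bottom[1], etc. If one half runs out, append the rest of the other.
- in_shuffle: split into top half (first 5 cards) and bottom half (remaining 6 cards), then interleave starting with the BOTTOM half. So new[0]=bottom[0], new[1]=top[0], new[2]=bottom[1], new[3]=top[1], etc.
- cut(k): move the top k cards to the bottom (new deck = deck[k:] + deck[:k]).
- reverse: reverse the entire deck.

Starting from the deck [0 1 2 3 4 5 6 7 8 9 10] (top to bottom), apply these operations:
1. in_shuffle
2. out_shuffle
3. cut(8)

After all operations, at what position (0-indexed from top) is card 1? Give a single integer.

After op 1 (in_shuffle): [5 0 6 1 7 2 8 3 9 4 10]
After op 2 (out_shuffle): [5 8 0 3 6 9 1 4 7 10 2]
After op 3 (cut(8)): [7 10 2 5 8 0 3 6 9 1 4]
Card 1 is at position 9.

Answer: 9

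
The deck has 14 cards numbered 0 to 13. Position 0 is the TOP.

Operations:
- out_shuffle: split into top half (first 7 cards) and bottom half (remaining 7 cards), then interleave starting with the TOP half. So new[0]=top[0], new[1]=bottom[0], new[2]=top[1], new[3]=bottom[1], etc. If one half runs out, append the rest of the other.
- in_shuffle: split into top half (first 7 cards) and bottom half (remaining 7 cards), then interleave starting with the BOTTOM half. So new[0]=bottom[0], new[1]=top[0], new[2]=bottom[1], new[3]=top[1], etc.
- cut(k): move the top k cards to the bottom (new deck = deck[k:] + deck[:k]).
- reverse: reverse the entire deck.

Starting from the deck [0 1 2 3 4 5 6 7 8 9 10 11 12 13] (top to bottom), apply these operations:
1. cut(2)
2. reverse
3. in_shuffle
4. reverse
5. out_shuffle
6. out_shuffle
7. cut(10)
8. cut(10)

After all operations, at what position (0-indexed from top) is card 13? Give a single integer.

Answer: 0

Derivation:
After op 1 (cut(2)): [2 3 4 5 6 7 8 9 10 11 12 13 0 1]
After op 2 (reverse): [1 0 13 12 11 10 9 8 7 6 5 4 3 2]
After op 3 (in_shuffle): [8 1 7 0 6 13 5 12 4 11 3 10 2 9]
After op 4 (reverse): [9 2 10 3 11 4 12 5 13 6 0 7 1 8]
After op 5 (out_shuffle): [9 5 2 13 10 6 3 0 11 7 4 1 12 8]
After op 6 (out_shuffle): [9 0 5 11 2 7 13 4 10 1 6 12 3 8]
After op 7 (cut(10)): [6 12 3 8 9 0 5 11 2 7 13 4 10 1]
After op 8 (cut(10)): [13 4 10 1 6 12 3 8 9 0 5 11 2 7]
Card 13 is at position 0.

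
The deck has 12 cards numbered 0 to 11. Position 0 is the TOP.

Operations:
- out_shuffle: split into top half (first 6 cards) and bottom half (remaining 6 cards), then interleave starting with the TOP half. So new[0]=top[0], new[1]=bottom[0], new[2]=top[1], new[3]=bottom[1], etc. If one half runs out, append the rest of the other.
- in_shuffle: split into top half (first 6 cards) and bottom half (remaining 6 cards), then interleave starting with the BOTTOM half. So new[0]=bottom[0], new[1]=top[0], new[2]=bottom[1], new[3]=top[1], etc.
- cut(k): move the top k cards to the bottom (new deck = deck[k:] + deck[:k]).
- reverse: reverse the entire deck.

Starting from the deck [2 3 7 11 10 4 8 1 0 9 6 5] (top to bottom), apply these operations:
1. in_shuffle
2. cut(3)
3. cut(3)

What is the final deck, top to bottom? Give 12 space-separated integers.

After op 1 (in_shuffle): [8 2 1 3 0 7 9 11 6 10 5 4]
After op 2 (cut(3)): [3 0 7 9 11 6 10 5 4 8 2 1]
After op 3 (cut(3)): [9 11 6 10 5 4 8 2 1 3 0 7]

Answer: 9 11 6 10 5 4 8 2 1 3 0 7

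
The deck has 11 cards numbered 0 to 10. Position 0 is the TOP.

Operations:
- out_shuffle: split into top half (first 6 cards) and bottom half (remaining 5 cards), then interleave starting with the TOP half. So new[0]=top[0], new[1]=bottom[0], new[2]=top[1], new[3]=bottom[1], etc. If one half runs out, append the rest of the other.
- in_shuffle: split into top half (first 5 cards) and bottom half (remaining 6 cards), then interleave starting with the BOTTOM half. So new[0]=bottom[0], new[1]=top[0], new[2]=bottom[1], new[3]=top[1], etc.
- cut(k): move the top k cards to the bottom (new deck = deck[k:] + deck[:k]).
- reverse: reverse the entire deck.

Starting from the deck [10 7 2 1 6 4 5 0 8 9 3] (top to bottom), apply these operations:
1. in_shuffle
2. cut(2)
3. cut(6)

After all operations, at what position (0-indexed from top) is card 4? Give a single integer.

After op 1 (in_shuffle): [4 10 5 7 0 2 8 1 9 6 3]
After op 2 (cut(2)): [5 7 0 2 8 1 9 6 3 4 10]
After op 3 (cut(6)): [9 6 3 4 10 5 7 0 2 8 1]
Card 4 is at position 3.

Answer: 3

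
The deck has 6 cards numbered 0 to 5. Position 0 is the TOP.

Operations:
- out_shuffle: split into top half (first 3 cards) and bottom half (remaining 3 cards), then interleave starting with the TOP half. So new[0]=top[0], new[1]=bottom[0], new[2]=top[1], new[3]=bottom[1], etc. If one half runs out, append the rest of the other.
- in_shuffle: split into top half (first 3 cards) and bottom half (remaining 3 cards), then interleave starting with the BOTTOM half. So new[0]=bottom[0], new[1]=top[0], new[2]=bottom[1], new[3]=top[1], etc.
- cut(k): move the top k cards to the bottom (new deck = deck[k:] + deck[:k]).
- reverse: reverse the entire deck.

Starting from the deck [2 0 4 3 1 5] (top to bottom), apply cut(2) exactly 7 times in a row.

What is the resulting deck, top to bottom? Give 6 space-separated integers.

Answer: 4 3 1 5 2 0

Derivation:
After op 1 (cut(2)): [4 3 1 5 2 0]
After op 2 (cut(2)): [1 5 2 0 4 3]
After op 3 (cut(2)): [2 0 4 3 1 5]
After op 4 (cut(2)): [4 3 1 5 2 0]
After op 5 (cut(2)): [1 5 2 0 4 3]
After op 6 (cut(2)): [2 0 4 3 1 5]
After op 7 (cut(2)): [4 3 1 5 2 0]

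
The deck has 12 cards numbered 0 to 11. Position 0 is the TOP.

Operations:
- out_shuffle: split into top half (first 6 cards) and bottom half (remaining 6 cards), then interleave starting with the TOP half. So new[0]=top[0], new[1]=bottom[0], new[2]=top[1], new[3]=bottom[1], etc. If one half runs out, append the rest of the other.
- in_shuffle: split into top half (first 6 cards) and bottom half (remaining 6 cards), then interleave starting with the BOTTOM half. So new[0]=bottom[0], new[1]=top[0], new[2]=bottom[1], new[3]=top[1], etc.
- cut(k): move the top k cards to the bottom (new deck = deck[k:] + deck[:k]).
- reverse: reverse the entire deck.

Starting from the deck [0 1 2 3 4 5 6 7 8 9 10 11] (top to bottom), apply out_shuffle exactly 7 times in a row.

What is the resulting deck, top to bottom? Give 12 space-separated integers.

After op 1 (out_shuffle): [0 6 1 7 2 8 3 9 4 10 5 11]
After op 2 (out_shuffle): [0 3 6 9 1 4 7 10 2 5 8 11]
After op 3 (out_shuffle): [0 7 3 10 6 2 9 5 1 8 4 11]
After op 4 (out_shuffle): [0 9 7 5 3 1 10 8 6 4 2 11]
After op 5 (out_shuffle): [0 10 9 8 7 6 5 4 3 2 1 11]
After op 6 (out_shuffle): [0 5 10 4 9 3 8 2 7 1 6 11]
After op 7 (out_shuffle): [0 8 5 2 10 7 4 1 9 6 3 11]

Answer: 0 8 5 2 10 7 4 1 9 6 3 11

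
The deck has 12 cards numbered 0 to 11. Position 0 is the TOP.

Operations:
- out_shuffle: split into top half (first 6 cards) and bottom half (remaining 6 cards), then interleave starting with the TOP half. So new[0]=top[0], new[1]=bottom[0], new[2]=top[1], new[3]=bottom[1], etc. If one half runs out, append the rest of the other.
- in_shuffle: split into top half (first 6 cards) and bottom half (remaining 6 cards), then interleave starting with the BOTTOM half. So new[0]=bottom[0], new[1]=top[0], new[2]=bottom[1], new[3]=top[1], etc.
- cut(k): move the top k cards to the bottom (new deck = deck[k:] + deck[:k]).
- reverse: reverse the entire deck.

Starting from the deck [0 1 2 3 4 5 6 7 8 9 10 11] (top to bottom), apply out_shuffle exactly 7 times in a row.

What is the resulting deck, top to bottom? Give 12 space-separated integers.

After op 1 (out_shuffle): [0 6 1 7 2 8 3 9 4 10 5 11]
After op 2 (out_shuffle): [0 3 6 9 1 4 7 10 2 5 8 11]
After op 3 (out_shuffle): [0 7 3 10 6 2 9 5 1 8 4 11]
After op 4 (out_shuffle): [0 9 7 5 3 1 10 8 6 4 2 11]
After op 5 (out_shuffle): [0 10 9 8 7 6 5 4 3 2 1 11]
After op 6 (out_shuffle): [0 5 10 4 9 3 8 2 7 1 6 11]
After op 7 (out_shuffle): [0 8 5 2 10 7 4 1 9 6 3 11]

Answer: 0 8 5 2 10 7 4 1 9 6 3 11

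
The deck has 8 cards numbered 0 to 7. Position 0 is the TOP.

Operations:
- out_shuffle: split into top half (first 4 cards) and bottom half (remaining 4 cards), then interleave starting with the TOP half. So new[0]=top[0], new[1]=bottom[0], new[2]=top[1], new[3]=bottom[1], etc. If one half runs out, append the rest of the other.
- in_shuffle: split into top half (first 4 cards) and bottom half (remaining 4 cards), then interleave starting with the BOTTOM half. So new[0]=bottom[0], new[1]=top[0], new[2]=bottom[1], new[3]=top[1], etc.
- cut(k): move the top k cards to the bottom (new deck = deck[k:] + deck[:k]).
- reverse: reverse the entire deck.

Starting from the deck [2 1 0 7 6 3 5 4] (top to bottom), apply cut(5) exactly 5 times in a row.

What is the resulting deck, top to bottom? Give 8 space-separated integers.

After op 1 (cut(5)): [3 5 4 2 1 0 7 6]
After op 2 (cut(5)): [0 7 6 3 5 4 2 1]
After op 3 (cut(5)): [4 2 1 0 7 6 3 5]
After op 4 (cut(5)): [6 3 5 4 2 1 0 7]
After op 5 (cut(5)): [1 0 7 6 3 5 4 2]

Answer: 1 0 7 6 3 5 4 2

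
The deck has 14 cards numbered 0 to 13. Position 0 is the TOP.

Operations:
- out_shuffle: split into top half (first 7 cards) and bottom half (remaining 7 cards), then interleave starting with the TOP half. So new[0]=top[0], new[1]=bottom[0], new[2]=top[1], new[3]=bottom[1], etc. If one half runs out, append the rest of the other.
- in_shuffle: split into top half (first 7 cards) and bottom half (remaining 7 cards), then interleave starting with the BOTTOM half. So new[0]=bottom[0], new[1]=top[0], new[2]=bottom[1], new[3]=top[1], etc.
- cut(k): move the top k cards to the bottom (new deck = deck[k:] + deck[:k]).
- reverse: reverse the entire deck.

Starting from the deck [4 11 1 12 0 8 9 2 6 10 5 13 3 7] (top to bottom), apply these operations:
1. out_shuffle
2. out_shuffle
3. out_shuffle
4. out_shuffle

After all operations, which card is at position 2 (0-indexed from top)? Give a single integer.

Answer: 8

Derivation:
After op 1 (out_shuffle): [4 2 11 6 1 10 12 5 0 13 8 3 9 7]
After op 2 (out_shuffle): [4 5 2 0 11 13 6 8 1 3 10 9 12 7]
After op 3 (out_shuffle): [4 8 5 1 2 3 0 10 11 9 13 12 6 7]
After op 4 (out_shuffle): [4 10 8 11 5 9 1 13 2 12 3 6 0 7]
Position 2: card 8.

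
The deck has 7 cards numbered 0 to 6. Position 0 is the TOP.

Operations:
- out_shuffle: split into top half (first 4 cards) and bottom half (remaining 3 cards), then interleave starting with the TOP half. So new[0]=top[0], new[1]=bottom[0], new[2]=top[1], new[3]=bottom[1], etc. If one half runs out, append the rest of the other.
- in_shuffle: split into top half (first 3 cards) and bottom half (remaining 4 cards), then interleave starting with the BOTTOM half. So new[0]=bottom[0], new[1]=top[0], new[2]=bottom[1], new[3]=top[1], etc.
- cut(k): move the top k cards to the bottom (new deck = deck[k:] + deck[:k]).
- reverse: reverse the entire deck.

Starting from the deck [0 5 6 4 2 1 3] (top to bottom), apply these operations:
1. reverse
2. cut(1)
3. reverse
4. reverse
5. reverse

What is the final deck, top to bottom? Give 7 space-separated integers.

Answer: 3 0 5 6 4 2 1

Derivation:
After op 1 (reverse): [3 1 2 4 6 5 0]
After op 2 (cut(1)): [1 2 4 6 5 0 3]
After op 3 (reverse): [3 0 5 6 4 2 1]
After op 4 (reverse): [1 2 4 6 5 0 3]
After op 5 (reverse): [3 0 5 6 4 2 1]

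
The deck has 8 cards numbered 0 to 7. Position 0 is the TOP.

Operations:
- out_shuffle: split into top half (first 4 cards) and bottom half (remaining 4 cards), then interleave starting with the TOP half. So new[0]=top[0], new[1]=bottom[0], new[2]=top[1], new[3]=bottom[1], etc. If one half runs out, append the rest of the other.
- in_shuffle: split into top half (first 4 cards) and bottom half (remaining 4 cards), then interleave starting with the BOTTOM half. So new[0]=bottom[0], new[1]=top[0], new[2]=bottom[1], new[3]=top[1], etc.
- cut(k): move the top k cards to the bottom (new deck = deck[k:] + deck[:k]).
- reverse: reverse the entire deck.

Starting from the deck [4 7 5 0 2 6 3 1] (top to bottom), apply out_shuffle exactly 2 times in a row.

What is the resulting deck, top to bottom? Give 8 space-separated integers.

Answer: 4 5 2 3 7 0 6 1

Derivation:
After op 1 (out_shuffle): [4 2 7 6 5 3 0 1]
After op 2 (out_shuffle): [4 5 2 3 7 0 6 1]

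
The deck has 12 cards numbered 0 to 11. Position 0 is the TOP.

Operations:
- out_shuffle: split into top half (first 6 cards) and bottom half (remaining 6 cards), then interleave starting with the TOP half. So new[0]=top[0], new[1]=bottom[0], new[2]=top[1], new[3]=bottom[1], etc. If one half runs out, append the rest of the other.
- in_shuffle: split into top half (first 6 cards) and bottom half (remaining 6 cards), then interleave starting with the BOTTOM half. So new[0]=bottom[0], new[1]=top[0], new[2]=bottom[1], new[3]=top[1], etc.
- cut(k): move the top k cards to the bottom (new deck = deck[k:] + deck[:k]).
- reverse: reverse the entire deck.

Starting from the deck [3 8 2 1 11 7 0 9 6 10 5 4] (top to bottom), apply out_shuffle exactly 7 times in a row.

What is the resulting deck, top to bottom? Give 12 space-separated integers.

After op 1 (out_shuffle): [3 0 8 9 2 6 1 10 11 5 7 4]
After op 2 (out_shuffle): [3 1 0 10 8 11 9 5 2 7 6 4]
After op 3 (out_shuffle): [3 9 1 5 0 2 10 7 8 6 11 4]
After op 4 (out_shuffle): [3 10 9 7 1 8 5 6 0 11 2 4]
After op 5 (out_shuffle): [3 5 10 6 9 0 7 11 1 2 8 4]
After op 6 (out_shuffle): [3 7 5 11 10 1 6 2 9 8 0 4]
After op 7 (out_shuffle): [3 6 7 2 5 9 11 8 10 0 1 4]

Answer: 3 6 7 2 5 9 11 8 10 0 1 4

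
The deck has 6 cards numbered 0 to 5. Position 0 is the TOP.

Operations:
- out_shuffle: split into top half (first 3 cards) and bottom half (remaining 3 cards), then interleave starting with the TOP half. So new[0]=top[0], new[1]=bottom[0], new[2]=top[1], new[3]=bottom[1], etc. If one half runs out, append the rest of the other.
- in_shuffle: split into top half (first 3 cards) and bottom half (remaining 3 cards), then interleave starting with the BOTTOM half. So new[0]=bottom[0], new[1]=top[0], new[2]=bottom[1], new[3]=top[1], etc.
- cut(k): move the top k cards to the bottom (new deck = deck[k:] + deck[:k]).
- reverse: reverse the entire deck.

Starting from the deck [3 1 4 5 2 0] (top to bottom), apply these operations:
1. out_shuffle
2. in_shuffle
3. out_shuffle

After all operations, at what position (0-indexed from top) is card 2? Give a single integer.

Answer: 0

Derivation:
After op 1 (out_shuffle): [3 5 1 2 4 0]
After op 2 (in_shuffle): [2 3 4 5 0 1]
After op 3 (out_shuffle): [2 5 3 0 4 1]
Card 2 is at position 0.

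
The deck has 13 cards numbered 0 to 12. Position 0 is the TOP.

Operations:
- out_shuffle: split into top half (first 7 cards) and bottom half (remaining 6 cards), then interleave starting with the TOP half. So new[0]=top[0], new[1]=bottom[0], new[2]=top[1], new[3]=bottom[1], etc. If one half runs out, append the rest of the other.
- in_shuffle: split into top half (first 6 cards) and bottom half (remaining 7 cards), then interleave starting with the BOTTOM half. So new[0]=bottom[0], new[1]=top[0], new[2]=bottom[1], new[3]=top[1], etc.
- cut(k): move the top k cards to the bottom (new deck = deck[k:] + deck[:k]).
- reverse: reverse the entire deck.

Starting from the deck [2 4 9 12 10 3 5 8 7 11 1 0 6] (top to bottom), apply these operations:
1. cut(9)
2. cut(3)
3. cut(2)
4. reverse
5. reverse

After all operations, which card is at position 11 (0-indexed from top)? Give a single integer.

After op 1 (cut(9)): [11 1 0 6 2 4 9 12 10 3 5 8 7]
After op 2 (cut(3)): [6 2 4 9 12 10 3 5 8 7 11 1 0]
After op 3 (cut(2)): [4 9 12 10 3 5 8 7 11 1 0 6 2]
After op 4 (reverse): [2 6 0 1 11 7 8 5 3 10 12 9 4]
After op 5 (reverse): [4 9 12 10 3 5 8 7 11 1 0 6 2]
Position 11: card 6.

Answer: 6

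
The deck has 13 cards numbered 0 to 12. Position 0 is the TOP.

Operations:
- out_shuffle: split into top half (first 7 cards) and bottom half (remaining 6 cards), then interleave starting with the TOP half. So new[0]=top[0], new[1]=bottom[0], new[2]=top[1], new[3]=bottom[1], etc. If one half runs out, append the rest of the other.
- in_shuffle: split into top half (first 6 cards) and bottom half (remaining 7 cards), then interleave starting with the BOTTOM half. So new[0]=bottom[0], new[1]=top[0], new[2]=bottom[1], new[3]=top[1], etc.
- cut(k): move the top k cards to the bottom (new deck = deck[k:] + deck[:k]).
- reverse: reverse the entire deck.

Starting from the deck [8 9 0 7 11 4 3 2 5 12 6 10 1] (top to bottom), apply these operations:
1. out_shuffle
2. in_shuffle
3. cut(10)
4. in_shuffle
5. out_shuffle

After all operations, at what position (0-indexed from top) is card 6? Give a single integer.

Answer: 9

Derivation:
After op 1 (out_shuffle): [8 2 9 5 0 12 7 6 11 10 4 1 3]
After op 2 (in_shuffle): [7 8 6 2 11 9 10 5 4 0 1 12 3]
After op 3 (cut(10)): [1 12 3 7 8 6 2 11 9 10 5 4 0]
After op 4 (in_shuffle): [2 1 11 12 9 3 10 7 5 8 4 6 0]
After op 5 (out_shuffle): [2 7 1 5 11 8 12 4 9 6 3 0 10]
Card 6 is at position 9.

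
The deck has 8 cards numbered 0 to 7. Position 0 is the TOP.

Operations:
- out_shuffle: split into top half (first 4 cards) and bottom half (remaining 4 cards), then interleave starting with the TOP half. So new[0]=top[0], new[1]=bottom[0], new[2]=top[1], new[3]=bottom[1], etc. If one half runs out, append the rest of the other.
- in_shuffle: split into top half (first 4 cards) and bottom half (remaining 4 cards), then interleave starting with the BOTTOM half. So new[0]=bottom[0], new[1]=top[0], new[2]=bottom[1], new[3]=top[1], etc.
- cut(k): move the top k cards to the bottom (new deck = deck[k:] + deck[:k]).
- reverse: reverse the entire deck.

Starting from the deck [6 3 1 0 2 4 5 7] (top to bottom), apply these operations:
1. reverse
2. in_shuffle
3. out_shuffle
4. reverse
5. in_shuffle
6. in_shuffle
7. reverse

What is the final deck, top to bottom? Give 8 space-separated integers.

After op 1 (reverse): [7 5 4 2 0 1 3 6]
After op 2 (in_shuffle): [0 7 1 5 3 4 6 2]
After op 3 (out_shuffle): [0 3 7 4 1 6 5 2]
After op 4 (reverse): [2 5 6 1 4 7 3 0]
After op 5 (in_shuffle): [4 2 7 5 3 6 0 1]
After op 6 (in_shuffle): [3 4 6 2 0 7 1 5]
After op 7 (reverse): [5 1 7 0 2 6 4 3]

Answer: 5 1 7 0 2 6 4 3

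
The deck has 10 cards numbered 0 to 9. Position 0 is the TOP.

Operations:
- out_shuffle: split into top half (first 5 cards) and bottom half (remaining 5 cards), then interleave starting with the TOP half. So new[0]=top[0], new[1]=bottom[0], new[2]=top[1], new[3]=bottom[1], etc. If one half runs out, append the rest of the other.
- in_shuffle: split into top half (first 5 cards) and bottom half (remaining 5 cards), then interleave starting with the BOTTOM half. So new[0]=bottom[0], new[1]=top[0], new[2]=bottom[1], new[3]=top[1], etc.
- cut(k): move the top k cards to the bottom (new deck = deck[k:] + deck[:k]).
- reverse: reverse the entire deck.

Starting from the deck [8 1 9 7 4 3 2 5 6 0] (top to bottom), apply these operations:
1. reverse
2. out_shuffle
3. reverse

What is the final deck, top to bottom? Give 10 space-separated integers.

After op 1 (reverse): [0 6 5 2 3 4 7 9 1 8]
After op 2 (out_shuffle): [0 4 6 7 5 9 2 1 3 8]
After op 3 (reverse): [8 3 1 2 9 5 7 6 4 0]

Answer: 8 3 1 2 9 5 7 6 4 0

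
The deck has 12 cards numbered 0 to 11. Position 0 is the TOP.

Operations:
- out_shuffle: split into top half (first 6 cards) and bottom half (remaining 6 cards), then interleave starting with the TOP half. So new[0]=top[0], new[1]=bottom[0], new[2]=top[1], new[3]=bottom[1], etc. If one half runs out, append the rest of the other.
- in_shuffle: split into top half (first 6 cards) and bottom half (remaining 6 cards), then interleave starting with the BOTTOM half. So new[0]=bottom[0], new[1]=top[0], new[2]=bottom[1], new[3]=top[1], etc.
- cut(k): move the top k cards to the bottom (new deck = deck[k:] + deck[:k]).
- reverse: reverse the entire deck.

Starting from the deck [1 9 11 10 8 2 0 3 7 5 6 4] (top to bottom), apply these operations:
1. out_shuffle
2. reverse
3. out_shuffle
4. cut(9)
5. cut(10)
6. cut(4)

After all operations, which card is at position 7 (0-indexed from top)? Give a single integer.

Answer: 8

Derivation:
After op 1 (out_shuffle): [1 0 9 3 11 7 10 5 8 6 2 4]
After op 2 (reverse): [4 2 6 8 5 10 7 11 3 9 0 1]
After op 3 (out_shuffle): [4 7 2 11 6 3 8 9 5 0 10 1]
After op 4 (cut(9)): [0 10 1 4 7 2 11 6 3 8 9 5]
After op 5 (cut(10)): [9 5 0 10 1 4 7 2 11 6 3 8]
After op 6 (cut(4)): [1 4 7 2 11 6 3 8 9 5 0 10]
Position 7: card 8.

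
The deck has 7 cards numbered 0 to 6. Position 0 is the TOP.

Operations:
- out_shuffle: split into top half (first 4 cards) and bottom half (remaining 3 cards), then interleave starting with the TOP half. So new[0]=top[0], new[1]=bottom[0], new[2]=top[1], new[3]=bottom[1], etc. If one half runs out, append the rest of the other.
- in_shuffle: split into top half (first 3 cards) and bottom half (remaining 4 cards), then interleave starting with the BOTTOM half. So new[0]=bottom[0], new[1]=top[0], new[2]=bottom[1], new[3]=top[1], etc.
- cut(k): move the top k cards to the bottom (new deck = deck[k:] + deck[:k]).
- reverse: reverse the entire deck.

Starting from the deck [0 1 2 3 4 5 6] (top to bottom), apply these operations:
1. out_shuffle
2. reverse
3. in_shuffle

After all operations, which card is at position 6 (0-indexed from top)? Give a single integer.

After op 1 (out_shuffle): [0 4 1 5 2 6 3]
After op 2 (reverse): [3 6 2 5 1 4 0]
After op 3 (in_shuffle): [5 3 1 6 4 2 0]
Position 6: card 0.

Answer: 0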